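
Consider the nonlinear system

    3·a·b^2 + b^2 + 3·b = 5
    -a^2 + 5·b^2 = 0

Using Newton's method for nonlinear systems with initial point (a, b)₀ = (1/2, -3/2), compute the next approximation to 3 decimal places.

At (1/2, -3/2): F = (-3.875, 11.000).
Jacobian J = [[3·b^2, 6·a·b + 2·b + 3], [-2·a, 10·b]].
At the point, J = [[6.750, -4.500], [-1.000, -15.000]] (det J = -105.750).
Solving J·Δ = −F gives Δ = (1.018, 0.665).
Then the next iterate is (a, b)₁ = (1.518, -0.835).

(1.518, -0.835)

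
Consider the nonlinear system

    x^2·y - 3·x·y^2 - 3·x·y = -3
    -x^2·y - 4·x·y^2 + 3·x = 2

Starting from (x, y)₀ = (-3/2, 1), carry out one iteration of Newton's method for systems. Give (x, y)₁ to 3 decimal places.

(0.028, 0.969)

At (-3/2, 1): F = (14.250, -2.750).
Jacobian J = [[2·x·y - 3·y^2 - 3·y, x^2 - 6·x·y - 3·x], [-2·x·y - 4·y^2 + 3, -x^2 - 8·x·y]].
At the point, J = [[-9.000, 15.750], [2.000, 9.750]] (det J = -119.250).
Solving J·Δ = −F gives Δ = (1.528, -0.031).
Then the next iterate is (x, y)₁ = (0.028, 0.969).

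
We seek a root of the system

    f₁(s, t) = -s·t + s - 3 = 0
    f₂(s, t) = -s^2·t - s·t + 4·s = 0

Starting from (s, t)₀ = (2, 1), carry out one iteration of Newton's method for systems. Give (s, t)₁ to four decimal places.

(13.0000, -0.5000)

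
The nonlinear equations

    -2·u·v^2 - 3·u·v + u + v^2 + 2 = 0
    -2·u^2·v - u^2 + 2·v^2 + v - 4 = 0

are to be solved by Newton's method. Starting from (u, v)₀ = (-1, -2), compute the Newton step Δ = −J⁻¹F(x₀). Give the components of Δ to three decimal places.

At (-1, -2): F = (7.000, 5.000).
Jacobian J = [[-2·v^2 - 3·v + 1, -4·u·v - 3·u + 2·v], [-4·u·v - 2·u, -2·u^2 + 4·v + 1]].
At the point, J = [[-1.000, -9.000], [-6.000, -9.000]] (det J = -45.000).
Solving J·Δ = −F gives Δ = (-0.400, 0.822).

(-0.400, 0.822)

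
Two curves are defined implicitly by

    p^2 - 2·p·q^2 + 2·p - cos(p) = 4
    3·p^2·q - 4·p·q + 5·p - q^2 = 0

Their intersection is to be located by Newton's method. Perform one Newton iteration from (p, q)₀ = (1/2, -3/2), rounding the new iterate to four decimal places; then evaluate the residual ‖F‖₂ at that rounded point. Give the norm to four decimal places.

5.5530

At (1/2, -3/2): F = (-5.877583, 2.1250).
Jacobian J = [[2·p - 2·q^2 + sin(p) + 2, -4·p·q], [6·p·q - 4·q + 5, 3·p^2 - 4·p - 2·q]].
At the point, J = [[-1.020574, 3.0000], [6.5000, 1.7500]] (det J = -21.286005).
Solving J·Δ = −F gives Δ = (-0.7827, 1.6929).
Then the next iterate is (p, q)₁ = (-0.2827, 0.1929).
Re-evaluating at (-0.2827, 0.1929): F = (-5.424748, -1.186330), so ‖F‖₂ = 5.5530.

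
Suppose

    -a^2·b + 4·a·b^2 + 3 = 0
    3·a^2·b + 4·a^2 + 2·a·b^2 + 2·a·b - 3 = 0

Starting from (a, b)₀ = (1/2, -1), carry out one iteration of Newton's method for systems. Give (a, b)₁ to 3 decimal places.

At (1/2, -1): F = (5.250, -2.750).
Jacobian J = [[-2·a·b + 4·b^2, -a^2 + 8·a·b], [6·a·b + 8·a + 2·b^2 + 2·b, 3·a^2 + 4·a·b + 2·a]].
At the point, J = [[5.000, -4.250], [1.000, -0.250]] (det J = 3.000).
Solving J·Δ = −F gives Δ = (4.333, 6.333).
Then the next iterate is (a, b)₁ = (4.833, 5.333).

(4.833, 5.333)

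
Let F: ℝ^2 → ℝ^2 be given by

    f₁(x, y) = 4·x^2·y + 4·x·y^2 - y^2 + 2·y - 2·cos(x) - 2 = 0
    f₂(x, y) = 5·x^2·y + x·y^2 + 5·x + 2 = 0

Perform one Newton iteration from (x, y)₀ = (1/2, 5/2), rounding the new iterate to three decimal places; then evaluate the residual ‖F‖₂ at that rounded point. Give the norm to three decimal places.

59.065

At (1/2, 5/2): F = (9.99483, 10.750).
Jacobian J = [[8·x·y + 4·y^2 + 2·sin(x), 4·x^2 + 8·x·y - 2·y + 2], [10·x·y + y^2 + 5, 5·x^2 + 2·x·y]].
At the point, J = [[35.95885, 8.000], [23.750, 3.750]] (det J = -55.15431).
Solving J·Δ = −F gives Δ = (-0.880, 2.705).
Then the next iterate is (x, y)₁ = (-0.380, 5.205).
Re-evaluating at (-0.380, 5.205): F = (-58.71282, -6.43696), so ‖F‖₂ = 59.065.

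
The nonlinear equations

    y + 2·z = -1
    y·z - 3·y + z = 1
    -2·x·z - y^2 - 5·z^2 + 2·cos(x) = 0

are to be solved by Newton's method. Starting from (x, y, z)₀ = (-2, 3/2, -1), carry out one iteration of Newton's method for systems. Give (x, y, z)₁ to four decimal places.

At (-2, 3/2, -1): F = (0.5000, -8.0000, -12.082294).
Jacobian J = [[0, 1, 2], [0, z - 3, y + 1], [-2·z - 2·sin(x), -2·y, -2·x - 10·z]].
At the point, J = [[0.0000, 1.0000, 2.0000], [0.0000, -4.0000, 2.5000], [3.818595, -3.0000, 14.0000]] (det J = 40.095246).
Solving J·Δ = −F gives Δ = (-0.2216, -1.6429, 0.5714).
Then the next iterate is (x, y, z)₁ = (-2.2216, -0.1429, -0.4286).

(-2.2216, -0.1429, -0.4286)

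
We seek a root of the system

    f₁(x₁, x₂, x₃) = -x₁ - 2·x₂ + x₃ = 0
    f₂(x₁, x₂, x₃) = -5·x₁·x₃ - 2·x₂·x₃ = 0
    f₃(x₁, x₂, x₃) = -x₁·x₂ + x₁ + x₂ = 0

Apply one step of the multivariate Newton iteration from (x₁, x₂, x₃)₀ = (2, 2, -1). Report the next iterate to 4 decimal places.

At (2, 2, -1): F = (-7.0000, 14.0000, 0.0000).
Jacobian J = [[-1, -2, 1], [-5·x₃, -2·x₃, -5·x₁ - 2·x₂], [-x₂ + 1, -x₁ + 1, 0]].
At the point, J = [[-1.0000, -2.0000, 1.0000], [5.0000, 2.0000, -14.0000], [-1.0000, -1.0000, 0.0000]] (det J = -17.0000).
Solving J·Δ = −F gives Δ = (4.9412, -4.9412, 2.0588).
Then the next iterate is (x₁, x₂, x₃)₁ = (6.9412, -2.9412, 1.0588).

(6.9412, -2.9412, 1.0588)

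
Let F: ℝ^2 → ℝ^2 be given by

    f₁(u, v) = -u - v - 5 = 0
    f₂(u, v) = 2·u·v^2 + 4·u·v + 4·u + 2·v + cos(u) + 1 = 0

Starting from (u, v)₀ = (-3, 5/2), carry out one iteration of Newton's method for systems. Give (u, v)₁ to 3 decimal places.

At (-3, 5/2): F = (-4.500, -74.48999).
Jacobian J = [[-1, -1], [2·v^2 + 4·v - sin(u) + 4, 4·u·v + 4·u + 2]].
At the point, J = [[-1.000, -1.000], [26.64112, -40.000]] (det J = 66.64112).
Solving J·Δ = −F gives Δ = (-1.583, -2.917).
Then the next iterate is (u, v)₁ = (-4.583, -0.417).

(-4.583, -0.417)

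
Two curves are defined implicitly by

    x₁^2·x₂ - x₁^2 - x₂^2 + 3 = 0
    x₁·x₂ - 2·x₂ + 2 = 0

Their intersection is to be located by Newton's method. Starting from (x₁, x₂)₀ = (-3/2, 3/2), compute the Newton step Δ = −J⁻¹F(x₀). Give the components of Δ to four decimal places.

At (-3/2, 3/2): F = (1.8750, -3.2500).
Jacobian J = [[2·x₁·x₂ - 2·x₁, x₁^2 - 2·x₂], [x₂, x₁ - 2]].
At the point, J = [[-1.5000, -0.7500], [1.5000, -3.5000]] (det J = 6.3750).
Solving J·Δ = −F gives Δ = (1.4118, -0.3235).

(1.4118, -0.3235)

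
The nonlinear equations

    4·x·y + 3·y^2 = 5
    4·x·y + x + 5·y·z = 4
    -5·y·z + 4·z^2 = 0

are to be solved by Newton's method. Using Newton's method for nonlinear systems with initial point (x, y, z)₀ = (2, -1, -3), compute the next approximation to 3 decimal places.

(-0.220, -0.440, -1.452)

At (2, -1, -3): F = (-10.000, 5.000, 21.000).
Jacobian J = [[4·y, 4·x + 6·y, 0], [4·y + 1, 4·x + 5·z, 5·y], [0, -5·z, -5·y + 8·z]].
At the point, J = [[-4.000, 2.000, 0.000], [-3.000, -7.000, -5.000], [0.000, 15.000, -19.000]] (det J = -946.000).
Solving J·Δ = −F gives Δ = (-2.220, 0.560, 1.548).
Then the next iterate is (x, y, z)₁ = (-0.220, -0.440, -1.452).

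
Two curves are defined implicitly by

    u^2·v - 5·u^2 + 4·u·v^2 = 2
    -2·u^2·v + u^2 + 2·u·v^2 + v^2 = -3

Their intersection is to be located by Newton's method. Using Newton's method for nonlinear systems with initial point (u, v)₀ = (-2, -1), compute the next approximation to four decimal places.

(-0.8056, -0.9722)

At (-2, -1): F = (-34.0000, 12.0000).
Jacobian J = [[2·u·v - 10·u + 4·v^2, u^2 + 8·u·v], [-4·u·v + 2·u + 2·v^2, -2·u^2 + 4·u·v + 2·v]].
At the point, J = [[28.0000, 20.0000], [-10.0000, -2.0000]] (det J = 144.0000).
Solving J·Δ = −F gives Δ = (1.1944, 0.0278).
Then the next iterate is (u, v)₁ = (-0.8056, -0.9722).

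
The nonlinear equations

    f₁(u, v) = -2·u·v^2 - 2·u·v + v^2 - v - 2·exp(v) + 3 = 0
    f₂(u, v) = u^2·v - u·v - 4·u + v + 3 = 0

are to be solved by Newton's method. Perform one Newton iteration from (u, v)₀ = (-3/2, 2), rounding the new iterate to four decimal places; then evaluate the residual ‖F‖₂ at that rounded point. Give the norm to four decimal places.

At (-3/2, 2): F = (8.221888, 18.5000).
Jacobian J = [[-2·v^2 - 2·v, -4·u·v - 2·u + 2·v - 2·exp(v) - 1], [2·u·v - v - 4, u^2 - u + 1]].
At the point, J = [[-12.0000, 3.221888], [-12.0000, 4.7500]] (det J = -18.337346).
Solving J·Δ = −F gives Δ = (-1.1207, -6.7260).
Then the next iterate is (u, v)₁ = (-2.6207, -4.7260).
Re-evaluating at (-2.6207, -4.7260): F = (122.339563, -36.087120), so ‖F‖₂ = 127.5510.

127.5510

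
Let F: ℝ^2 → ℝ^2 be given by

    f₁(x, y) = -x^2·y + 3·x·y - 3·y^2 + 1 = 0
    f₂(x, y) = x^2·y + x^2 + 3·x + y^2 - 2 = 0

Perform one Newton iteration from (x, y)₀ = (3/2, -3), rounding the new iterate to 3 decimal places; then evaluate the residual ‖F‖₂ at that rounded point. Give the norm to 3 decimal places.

At (3/2, -3): F = (-32.750, 7.000).
Jacobian J = [[-2·x·y + 3·y, -x^2 + 3·x - 6·y], [2·x·y + 2·x + 3, x^2 + 2·y]].
At the point, J = [[0.000, 20.250], [-3.000, -3.750]] (det J = 60.750).
Solving J·Δ = −F gives Δ = (0.312, 1.617).
Then the next iterate is (x, y)₁ = (1.812, -1.383).
Re-evaluating at (1.812, -1.383): F = (-7.71519, 4.09117), so ‖F‖₂ = 8.733.

8.733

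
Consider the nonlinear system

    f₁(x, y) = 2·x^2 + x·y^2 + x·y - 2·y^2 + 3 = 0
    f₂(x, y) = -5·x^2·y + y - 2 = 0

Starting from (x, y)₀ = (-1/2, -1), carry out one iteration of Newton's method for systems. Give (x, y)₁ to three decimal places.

At (-1/2, -1): F = (1.500, -1.750).
Jacobian J = [[4·x + y^2 + y, 2·x·y + x - 4·y], [-10·x·y, -5·x^2 + 1]].
At the point, J = [[-2.000, 4.500], [-5.000, -0.250]] (det J = 23.000).
Solving J·Δ = −F gives Δ = (-0.326, -0.478).
Then the next iterate is (x, y)₁ = (-0.826, -1.478).

(-0.826, -1.478)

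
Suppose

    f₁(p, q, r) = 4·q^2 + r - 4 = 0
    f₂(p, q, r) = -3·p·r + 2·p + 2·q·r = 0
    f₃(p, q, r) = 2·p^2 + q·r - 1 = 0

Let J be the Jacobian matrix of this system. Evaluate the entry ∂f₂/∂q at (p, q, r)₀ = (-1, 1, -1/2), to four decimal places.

∂f₂/∂q = 2·r.
At (-1, 1, -1/2) this is -1.0000.

-1.0000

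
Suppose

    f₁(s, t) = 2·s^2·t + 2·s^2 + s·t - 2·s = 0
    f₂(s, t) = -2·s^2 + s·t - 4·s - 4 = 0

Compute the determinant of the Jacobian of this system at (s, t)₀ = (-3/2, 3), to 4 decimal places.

19.5000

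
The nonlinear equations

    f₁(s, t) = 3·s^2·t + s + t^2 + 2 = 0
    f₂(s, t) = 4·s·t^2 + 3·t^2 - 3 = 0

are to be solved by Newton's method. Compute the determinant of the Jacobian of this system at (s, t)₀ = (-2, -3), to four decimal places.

894.0000

J = [[6·s·t + 1, 3·s^2 + 2·t], [4·t^2, 8·s·t + 6·t]].
At the point, J = [[37.0000, 6.0000], [36.0000, 30.0000]].
det J = 894.0000.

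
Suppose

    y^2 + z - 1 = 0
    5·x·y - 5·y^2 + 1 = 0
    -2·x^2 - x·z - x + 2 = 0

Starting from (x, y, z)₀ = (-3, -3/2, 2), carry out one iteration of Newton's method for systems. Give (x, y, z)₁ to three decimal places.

At (-3, -3/2, 2): F = (3.250, 12.250, -7.000).
Jacobian J = [[0, 2·y, 1], [5·y, 5·x - 10·y, 0], [-4·x - z - 1, 0, -x]].
At the point, J = [[0.000, -3.000, 1.000], [-7.500, 0.000, 0.000], [9.000, 0.000, 3.000]] (det J = -67.500).
Solving J·Δ = −F gives Δ = (1.633, 0.228, -2.567).
Then the next iterate is (x, y, z)₁ = (-1.367, -1.272, -0.567).

(-1.367, -1.272, -0.567)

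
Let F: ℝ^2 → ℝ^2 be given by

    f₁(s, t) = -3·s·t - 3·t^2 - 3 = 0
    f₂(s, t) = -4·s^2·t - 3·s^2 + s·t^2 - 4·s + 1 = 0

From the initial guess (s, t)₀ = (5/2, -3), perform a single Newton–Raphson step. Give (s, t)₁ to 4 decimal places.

At (5/2, -3): F = (-7.5000, 69.7500).
Jacobian J = [[-3·t, -3·s - 6·t], [-8·s·t - 6·s + t^2 - 4, -4·s^2 + 2·s·t]].
At the point, J = [[9.0000, 10.5000], [50.0000, -40.0000]] (det J = -885.0000).
Solving J·Δ = −F gives Δ = (-0.4886, 1.1331).
Then the next iterate is (s, t)₁ = (2.0114, -1.8669).

(2.0114, -1.8669)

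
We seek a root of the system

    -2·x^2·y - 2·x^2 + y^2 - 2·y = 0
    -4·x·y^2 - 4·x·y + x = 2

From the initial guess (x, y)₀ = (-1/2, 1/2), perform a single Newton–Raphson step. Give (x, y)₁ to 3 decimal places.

(0.333, 1.167)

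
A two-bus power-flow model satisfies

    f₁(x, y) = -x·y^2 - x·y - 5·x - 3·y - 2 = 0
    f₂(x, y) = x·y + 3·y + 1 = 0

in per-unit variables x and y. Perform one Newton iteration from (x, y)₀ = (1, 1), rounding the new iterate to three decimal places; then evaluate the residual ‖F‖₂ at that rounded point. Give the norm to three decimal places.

At (1, 1): F = (-12.000, 5.000).
Jacobian J = [[-y^2 - y - 5, -2·x·y - x - 3], [y, x + 3]].
At the point, J = [[-7.000, -6.000], [1.000, 4.000]] (det J = -22.000).
Solving J·Δ = −F gives Δ = (-0.818, -1.045).
Then the next iterate is (x, y)₁ = (0.182, -0.045).
Re-evaluating at (0.182, -0.045): F = (-2.76718, 0.85681), so ‖F‖₂ = 2.897.

2.897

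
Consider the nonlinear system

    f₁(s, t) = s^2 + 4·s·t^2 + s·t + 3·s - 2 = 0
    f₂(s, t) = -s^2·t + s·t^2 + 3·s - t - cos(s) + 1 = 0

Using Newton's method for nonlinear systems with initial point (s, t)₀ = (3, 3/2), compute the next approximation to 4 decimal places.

At (3, 3/2): F = (47.5000, 2.739992).
Jacobian J = [[2·s + 4·t^2 + t + 3, 8·s·t + s], [-2·s·t + t^2 + sin(s) + 3, -s^2 + 2·s·t - 1]].
At the point, J = [[19.5000, 39.0000], [-3.608880, -1.0000]] (det J = 121.246320).
Solving J·Δ = −F gives Δ = (1.2731, -1.8545).
Then the next iterate is (s, t)₁ = (4.2731, -0.3545).

(4.2731, -0.3545)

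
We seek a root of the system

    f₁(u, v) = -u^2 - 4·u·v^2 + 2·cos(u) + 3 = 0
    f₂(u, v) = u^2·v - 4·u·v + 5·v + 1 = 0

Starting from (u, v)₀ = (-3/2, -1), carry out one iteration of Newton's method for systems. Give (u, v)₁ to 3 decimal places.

(-0.927, -0.378)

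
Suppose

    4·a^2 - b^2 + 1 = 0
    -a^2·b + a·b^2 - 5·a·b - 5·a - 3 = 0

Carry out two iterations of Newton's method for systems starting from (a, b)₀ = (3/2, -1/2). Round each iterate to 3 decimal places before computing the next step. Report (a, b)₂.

(0.486, -1.398)

At (3/2, -1/2): F = (9.750, -5.250).
Jacobian J = [[8·a, -2·b], [-2·a·b + b^2 - 5·b - 5, -a^2 + 2·a·b - 5·a]].
At the point, J = [[12.000, 1.000], [-0.750, -11.250]] (det J = -134.250).
Solving J·Δ = −F gives Δ = (-0.778, -0.415).
Then the next iterate is (a, b)₁ = (0.722, -0.915).
Round to (0.722, -0.915) and repeat: F = (2.24791, -2.22540), J = [[5.776, 1.830], [1.73348, -5.45254]].
Δ = (-0.236, -0.483), so (a, b)₂ = (0.486, -1.398).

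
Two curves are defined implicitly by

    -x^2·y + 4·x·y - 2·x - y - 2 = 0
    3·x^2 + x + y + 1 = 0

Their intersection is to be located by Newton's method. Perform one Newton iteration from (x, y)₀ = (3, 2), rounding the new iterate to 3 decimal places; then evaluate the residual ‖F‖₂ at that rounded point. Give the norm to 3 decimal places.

10.237

At (3, 2): F = (-4.000, 33.000).
Jacobian J = [[-2·x·y + 4·y - 2, -x^2 + 4·x - 1], [6·x + 1, 1]].
At the point, J = [[-6.000, 2.000], [19.000, 1.000]] (det J = -44.000).
Solving J·Δ = −F gives Δ = (-1.591, -2.773).
Then the next iterate is (x, y)₁ = (1.409, -0.773).
Re-evaluating at (1.409, -0.773): F = (-6.86701, 7.59184), so ‖F‖₂ = 10.237.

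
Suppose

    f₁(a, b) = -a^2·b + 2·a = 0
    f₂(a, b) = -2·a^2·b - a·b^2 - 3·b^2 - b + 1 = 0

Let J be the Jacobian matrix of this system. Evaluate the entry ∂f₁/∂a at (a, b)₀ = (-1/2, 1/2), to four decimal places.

2.5000

∂f₁/∂a = -2·a·b + 2.
At (-1/2, 1/2) this is 2.5000.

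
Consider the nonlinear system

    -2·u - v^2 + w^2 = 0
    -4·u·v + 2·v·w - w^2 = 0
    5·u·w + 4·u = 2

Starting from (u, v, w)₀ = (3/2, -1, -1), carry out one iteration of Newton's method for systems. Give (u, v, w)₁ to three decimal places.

(-0.224, -0.987, -0.763)

At (3/2, -1, -1): F = (-3.000, 7.000, -3.500).
Jacobian J = [[-2, -2·v, 2·w], [-4·v, -4·u + 2·w, 2·v - 2·w], [5·w + 4, 0, 5·u]].
At the point, J = [[-2.000, 2.000, -2.000], [4.000, -8.000, 0.000], [-1.000, 0.000, 7.500]] (det J = 76.000).
Solving J·Δ = −F gives Δ = (-1.724, 0.013, 0.237).
Then the next iterate is (u, v, w)₁ = (-0.224, -0.987, -0.763).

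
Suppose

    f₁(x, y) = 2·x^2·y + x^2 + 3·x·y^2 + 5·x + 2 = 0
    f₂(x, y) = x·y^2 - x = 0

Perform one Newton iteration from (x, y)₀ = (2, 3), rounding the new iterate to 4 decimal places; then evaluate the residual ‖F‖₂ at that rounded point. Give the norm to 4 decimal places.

At (2, 3): F = (94.0000, 16.0000).
Jacobian J = [[4·x·y + 2·x + 3·y^2 + 5, 2·x^2 + 6·x·y], [y^2 - 1, 2·x·y]].
At the point, J = [[60.0000, 44.0000], [8.0000, 12.0000]] (det J = 368.0000).
Solving J·Δ = −F gives Δ = (-1.1522, -0.5652).
Then the next iterate is (x, y)₁ = (0.8478, 2.4348).
Re-evaluating at (0.8478, 2.4348): F = (25.535776, 4.178171), so ‖F‖₂ = 25.8753.

25.8753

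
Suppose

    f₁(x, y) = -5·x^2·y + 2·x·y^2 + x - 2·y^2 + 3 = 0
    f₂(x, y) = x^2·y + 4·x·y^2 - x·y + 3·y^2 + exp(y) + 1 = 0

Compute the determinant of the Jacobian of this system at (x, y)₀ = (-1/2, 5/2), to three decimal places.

791.245

J = [[-10·x·y + 2·y^2 + 1, -5·x^2 + 4·x·y - 4·y], [2·x·y + 4·y^2 - y, x^2 + 8·x·y - x + 6·y + exp(y)]].
At the point, J = [[26.000, -16.250], [20.000, 17.93249]].
det J = 791.245.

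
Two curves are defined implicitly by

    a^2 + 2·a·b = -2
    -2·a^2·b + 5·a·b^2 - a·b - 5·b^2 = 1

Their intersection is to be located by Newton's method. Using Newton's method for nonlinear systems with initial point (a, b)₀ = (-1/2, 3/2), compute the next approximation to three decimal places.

(-1.578, 0.095)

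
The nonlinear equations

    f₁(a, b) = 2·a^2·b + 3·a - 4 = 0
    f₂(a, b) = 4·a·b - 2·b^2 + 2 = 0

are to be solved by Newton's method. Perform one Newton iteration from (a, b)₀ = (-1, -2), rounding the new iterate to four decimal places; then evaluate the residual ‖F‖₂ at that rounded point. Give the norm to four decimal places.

4.7997

At (-1, -2): F = (-11.0000, 2.0000).
Jacobian J = [[4·a·b + 3, 2·a^2], [4·b, 4·a - 4·b]].
At the point, J = [[11.0000, 2.0000], [-8.0000, 4.0000]] (det J = 60.0000).
Solving J·Δ = −F gives Δ = (0.8000, 1.1000).
Then the next iterate is (a, b)₁ = (-0.2000, -0.9000).
Re-evaluating at (-0.2000, -0.9000): F = (-4.6720, 1.1000), so ‖F‖₂ = 4.7997.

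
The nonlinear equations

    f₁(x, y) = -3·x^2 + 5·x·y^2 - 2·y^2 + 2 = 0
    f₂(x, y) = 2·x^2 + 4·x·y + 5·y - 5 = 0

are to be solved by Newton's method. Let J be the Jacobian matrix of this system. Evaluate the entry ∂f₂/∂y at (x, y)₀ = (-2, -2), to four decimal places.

-3.0000

∂f₂/∂y = 4·x + 5.
At (-2, -2) this is -3.0000.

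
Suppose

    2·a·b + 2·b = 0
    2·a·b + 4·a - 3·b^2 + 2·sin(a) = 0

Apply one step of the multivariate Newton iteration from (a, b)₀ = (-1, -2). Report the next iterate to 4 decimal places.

(-1.0000, -0.6317)

At (-1, -2): F = (0.0000, -13.682942).
Jacobian J = [[2·b, 2·a + 2], [2·b + 2·cos(a) + 4, 2·a - 6·b]].
At the point, J = [[-4.0000, 0.0000], [1.080605, 10.0000]] (det J = -40.0000).
Solving J·Δ = −F gives Δ = (0.0000, 1.3683).
Then the next iterate is (a, b)₁ = (-1.0000, -0.6317).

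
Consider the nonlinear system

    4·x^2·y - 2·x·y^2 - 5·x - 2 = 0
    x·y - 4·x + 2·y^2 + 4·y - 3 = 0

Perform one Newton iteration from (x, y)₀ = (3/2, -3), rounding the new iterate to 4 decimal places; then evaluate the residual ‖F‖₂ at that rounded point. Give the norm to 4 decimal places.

At (3/2, -3): F = (-63.5000, -7.5000).
Jacobian J = [[8·x·y - 2·y^2 - 5, 4·x^2 - 4·x·y], [y - 4, x + 4·y + 4]].
At the point, J = [[-59.0000, 27.0000], [-7.0000, -6.5000]] (det J = 572.5000).
Solving J·Δ = −F gives Δ = (-1.0747, 0.0035).
Then the next iterate is (x, y)₁ = (0.4253, -2.9965).
Re-evaluating at (0.4253, -2.9965): F = (-13.932077, -0.003587), so ‖F‖₂ = 13.9321.

13.9321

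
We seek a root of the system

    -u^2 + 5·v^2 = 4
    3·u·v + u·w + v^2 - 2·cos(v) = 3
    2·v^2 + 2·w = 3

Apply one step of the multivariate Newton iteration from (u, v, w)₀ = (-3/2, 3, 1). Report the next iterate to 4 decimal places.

(-0.5812, 1.6165, 0.8013)

At (-3/2, 3, 1): F = (38.7500, -7.020015, 17.0000).
Jacobian J = [[-2·u, 10·v, 0], [3·v + w, 3·u + 2·v + 2·sin(v), u], [0, 4·v, 2]].
At the point, J = [[3.0000, 30.0000, 0.0000], [10.0000, 1.782240, -1.5000], [0.0000, 12.0000, 2.0000]] (det J = -535.306560).
Solving J·Δ = −F gives Δ = (0.9188, -1.3835, -0.1987).
Then the next iterate is (u, v, w)₁ = (-0.5812, 1.6165, 0.8013).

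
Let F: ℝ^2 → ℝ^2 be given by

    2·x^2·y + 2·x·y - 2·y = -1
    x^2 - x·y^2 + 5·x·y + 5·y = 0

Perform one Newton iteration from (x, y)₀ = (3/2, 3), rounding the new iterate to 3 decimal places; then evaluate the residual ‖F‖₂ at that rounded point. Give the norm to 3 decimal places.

795.550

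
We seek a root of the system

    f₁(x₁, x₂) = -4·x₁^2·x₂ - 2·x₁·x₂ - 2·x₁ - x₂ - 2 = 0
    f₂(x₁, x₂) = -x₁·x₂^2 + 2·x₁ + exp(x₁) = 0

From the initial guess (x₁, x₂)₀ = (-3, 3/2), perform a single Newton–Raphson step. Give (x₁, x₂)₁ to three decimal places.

At (-3, 3/2): F = (-42.500, 0.79979).
Jacobian J = [[-8·x₁·x₂ - 2·x₂ - 2, -4·x₁^2 - 2·x₁ - 1], [-x₂^2 + exp(x₁) + 2, -2·x₁·x₂]].
At the point, J = [[31.000, -31.000], [-0.20021, 9.000]] (det J = 272.79340).
Solving J·Δ = −F gives Δ = (1.311, -0.060).
Then the next iterate is (x₁, x₂)₁ = (-1.689, 1.440).

(-1.689, 1.440)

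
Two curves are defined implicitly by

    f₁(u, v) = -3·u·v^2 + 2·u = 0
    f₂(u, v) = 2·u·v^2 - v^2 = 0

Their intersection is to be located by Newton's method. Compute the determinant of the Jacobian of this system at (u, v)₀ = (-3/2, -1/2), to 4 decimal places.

J = [[-3·v^2 + 2, -6·u·v], [2·v^2, 4·u·v - 2·v]].
At the point, J = [[1.2500, -4.5000], [0.5000, 4.0000]].
det J = 7.2500.

7.2500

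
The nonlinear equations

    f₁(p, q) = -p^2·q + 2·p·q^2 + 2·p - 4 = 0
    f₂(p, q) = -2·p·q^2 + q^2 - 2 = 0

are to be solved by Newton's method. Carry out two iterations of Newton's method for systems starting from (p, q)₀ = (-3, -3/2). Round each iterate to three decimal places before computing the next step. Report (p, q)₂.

(-7.124, -0.264)

At (-3, -3/2): F = (-10.000, 13.750).
Jacobian J = [[-2·p·q + 2·q^2 + 2, -p^2 + 4·p·q], [-2·q^2, -4·p·q + 2·q]].
At the point, J = [[-2.500, 9.000], [-4.500, -21.000]] (det J = 93.000).
Solving J·Δ = −F gives Δ = (-0.927, 0.853).
Then the next iterate is (p, q)₁ = (-3.927, -0.647).
Round to (-3.927, -0.647) and repeat: F = (-5.16416, 1.70636), J = [[-2.24432, -5.25825], [-0.83722, -11.45708]].
Δ = (-3.197, 0.383), so (p, q)₂ = (-7.124, -0.264).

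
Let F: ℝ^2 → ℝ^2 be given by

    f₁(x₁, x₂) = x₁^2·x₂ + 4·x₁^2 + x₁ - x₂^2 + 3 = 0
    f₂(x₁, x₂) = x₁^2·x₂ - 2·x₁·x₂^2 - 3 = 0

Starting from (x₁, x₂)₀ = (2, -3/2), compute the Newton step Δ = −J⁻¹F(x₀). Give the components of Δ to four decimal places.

At (2, -3/2): F = (12.7500, -18.0000).
Jacobian J = [[2·x₁·x₂ + 8·x₁ + 1, x₁^2 - 2·x₂], [2·x₁·x₂ - 2·x₂^2, x₁^2 - 4·x₁·x₂]].
At the point, J = [[11.0000, 7.0000], [-10.5000, 16.0000]] (det J = 249.5000).
Solving J·Δ = −F gives Δ = (-1.3226, 0.2570).

(-1.3226, 0.2570)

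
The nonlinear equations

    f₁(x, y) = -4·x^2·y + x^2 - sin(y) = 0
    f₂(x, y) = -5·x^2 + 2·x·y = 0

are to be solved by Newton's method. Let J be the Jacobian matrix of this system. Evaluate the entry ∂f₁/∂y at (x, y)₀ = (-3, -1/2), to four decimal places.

-36.8776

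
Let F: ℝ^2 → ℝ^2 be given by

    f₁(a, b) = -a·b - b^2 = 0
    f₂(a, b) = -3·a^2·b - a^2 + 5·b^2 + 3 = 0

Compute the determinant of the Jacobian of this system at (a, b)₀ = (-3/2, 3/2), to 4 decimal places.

J = [[-b, -a - 2·b], [-6·a·b - 2·a, -3·a^2 + 10·b]].
At the point, J = [[-1.5000, -1.5000], [16.5000, 8.2500]].
det J = 12.3750.

12.3750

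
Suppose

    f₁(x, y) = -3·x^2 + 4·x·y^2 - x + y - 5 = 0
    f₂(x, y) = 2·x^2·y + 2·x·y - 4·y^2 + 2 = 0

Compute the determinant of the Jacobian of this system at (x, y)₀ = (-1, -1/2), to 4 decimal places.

19.0000

J = [[-6·x + 4·y^2 - 1, 8·x·y + 1], [4·x·y + 2·y, 2·x^2 + 2·x - 8·y]].
At the point, J = [[6.0000, 5.0000], [1.0000, 4.0000]].
det J = 19.0000.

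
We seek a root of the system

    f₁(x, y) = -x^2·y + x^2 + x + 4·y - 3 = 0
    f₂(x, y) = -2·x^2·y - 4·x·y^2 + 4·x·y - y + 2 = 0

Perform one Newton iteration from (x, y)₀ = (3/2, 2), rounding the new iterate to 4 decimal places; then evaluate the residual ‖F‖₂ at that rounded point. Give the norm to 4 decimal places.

3.9940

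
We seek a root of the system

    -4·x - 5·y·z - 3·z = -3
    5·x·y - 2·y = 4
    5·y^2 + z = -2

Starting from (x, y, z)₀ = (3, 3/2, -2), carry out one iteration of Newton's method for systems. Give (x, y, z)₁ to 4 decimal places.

At (3, 3/2, -2): F = (12.0000, 15.5000, 11.2500).
Jacobian J = [[-4, -5·z, -5·y - 3], [5·y, 5·x - 2, 0], [0, 10·y, 1]].
At the point, J = [[-4.0000, 10.0000, -10.5000], [7.5000, 13.0000, 0.0000], [0.0000, 15.0000, 1.0000]] (det J = -1308.2500).
Solving J·Δ = −F gives Δ = (-0.6915, -0.7934, 0.6507).
Then the next iterate is (x, y, z)₁ = (2.3085, 0.7066, -1.3493).

(2.3085, 0.7066, -1.3493)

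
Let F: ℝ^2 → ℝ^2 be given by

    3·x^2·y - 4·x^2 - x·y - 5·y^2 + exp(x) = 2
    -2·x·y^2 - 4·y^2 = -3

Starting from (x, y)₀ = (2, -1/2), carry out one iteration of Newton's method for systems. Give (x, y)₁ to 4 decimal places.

(0.5777, -0.7139)

At (2, -1/2): F = (-16.860944, 1.0000).
Jacobian J = [[6·x·y - 8·x - y + exp(x), 3·x^2 - x - 10·y], [-2·y^2, -4·x·y - 8·y]].
At the point, J = [[-14.110944, 15.0000], [-0.5000, 8.0000]] (det J = -105.387551).
Solving J·Δ = −F gives Δ = (-1.4223, -0.2139).
Then the next iterate is (x, y)₁ = (0.5777, -0.7139).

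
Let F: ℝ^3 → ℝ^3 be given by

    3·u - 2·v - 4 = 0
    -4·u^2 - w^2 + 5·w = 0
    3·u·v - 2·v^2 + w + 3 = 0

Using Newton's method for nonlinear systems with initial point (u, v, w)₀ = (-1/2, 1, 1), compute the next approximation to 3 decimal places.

(2.557, 1.835, -4.076)

At (-1/2, 1, 1): F = (-7.500, 3.000, 0.500).
Jacobian J = [[3, -2, 0], [-8·u, 0, -2·w + 5], [3·v, 3·u - 4·v, 1]].
At the point, J = [[3.000, -2.000, 0.000], [4.000, 0.000, 3.000], [3.000, -5.500, 1.000]] (det J = 39.500).
Solving J·Δ = −F gives Δ = (3.057, 0.835, -5.076).
Then the next iterate is (u, v, w)₁ = (2.557, 1.835, -4.076).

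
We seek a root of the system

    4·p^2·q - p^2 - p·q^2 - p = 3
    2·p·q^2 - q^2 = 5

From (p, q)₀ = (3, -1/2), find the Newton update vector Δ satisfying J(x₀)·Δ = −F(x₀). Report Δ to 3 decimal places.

At (3, -1/2): F = (-33.750, -3.750).
Jacobian J = [[8·p·q - 2·p - q^2 - 1, 4·p^2 - 2·p·q], [2·q^2, 4·p·q - 2·q]].
At the point, J = [[-19.250, 39.000], [0.500, -5.000]] (det J = 76.750).
Solving J·Δ = −F gives Δ = (-4.104, -1.160).

(-4.104, -1.160)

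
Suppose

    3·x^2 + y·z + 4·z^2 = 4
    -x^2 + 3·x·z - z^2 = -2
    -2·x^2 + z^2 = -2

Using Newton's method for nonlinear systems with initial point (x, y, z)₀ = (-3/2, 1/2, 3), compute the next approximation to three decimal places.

(-0.994, 1.576, 1.411)

At (-3/2, 1/2, 3): F = (40.250, -22.750, 6.500).
Jacobian J = [[6·x, z, y + 8·z], [-2·x + 3·z, 0, 3·x - 2·z], [-4·x, 0, 2·z]].
At the point, J = [[-9.000, 3.000, 24.500], [12.000, 0.000, -10.500], [6.000, 0.000, 6.000]] (det J = -405.000).
Solving J·Δ = −F gives Δ = (0.506, 1.076, -1.589).
Then the next iterate is (x, y, z)₁ = (-0.994, 1.576, 1.411).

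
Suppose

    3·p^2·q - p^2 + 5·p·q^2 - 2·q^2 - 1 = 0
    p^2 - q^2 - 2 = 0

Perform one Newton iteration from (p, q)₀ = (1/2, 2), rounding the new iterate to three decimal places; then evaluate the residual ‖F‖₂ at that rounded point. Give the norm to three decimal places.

2.073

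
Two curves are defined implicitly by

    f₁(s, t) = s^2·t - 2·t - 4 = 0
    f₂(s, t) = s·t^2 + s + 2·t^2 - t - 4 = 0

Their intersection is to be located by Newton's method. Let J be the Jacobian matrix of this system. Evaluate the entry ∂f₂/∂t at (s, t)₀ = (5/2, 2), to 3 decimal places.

∂f₂/∂t = 2·s·t + 4·t - 1.
At (5/2, 2) this is 17.000.

17.000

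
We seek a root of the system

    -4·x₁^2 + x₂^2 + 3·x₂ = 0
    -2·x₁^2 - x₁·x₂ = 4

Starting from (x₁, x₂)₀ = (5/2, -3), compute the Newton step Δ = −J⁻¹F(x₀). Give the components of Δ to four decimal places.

(-1.2241, -0.1724)

At (5/2, -3): F = (-25.0000, -9.0000).
Jacobian J = [[-8·x₁, 2·x₂ + 3], [-4·x₁ - x₂, -x₁]].
At the point, J = [[-20.0000, -3.0000], [-7.0000, -2.5000]] (det J = 29.0000).
Solving J·Δ = −F gives Δ = (-1.2241, -0.1724).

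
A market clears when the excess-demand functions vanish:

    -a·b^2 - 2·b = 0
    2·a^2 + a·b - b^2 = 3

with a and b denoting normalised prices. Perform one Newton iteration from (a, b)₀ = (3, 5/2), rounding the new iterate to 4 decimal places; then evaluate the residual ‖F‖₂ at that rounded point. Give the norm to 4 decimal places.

At (3, 5/2): F = (-23.7500, 16.2500).
Jacobian J = [[-b^2, -2·a·b - 2], [4·a + b, a - 2·b]].
At the point, J = [[-6.2500, -17.0000], [14.5000, -2.0000]] (det J = 259.0000).
Solving J·Δ = −F gives Δ = (-1.2500, -0.9375).
Then the next iterate is (a, b)₁ = (1.7500, 1.5625).
Re-evaluating at (1.7500, 1.5625): F = (-7.397461, 3.417969), so ‖F‖₂ = 8.1489.

8.1489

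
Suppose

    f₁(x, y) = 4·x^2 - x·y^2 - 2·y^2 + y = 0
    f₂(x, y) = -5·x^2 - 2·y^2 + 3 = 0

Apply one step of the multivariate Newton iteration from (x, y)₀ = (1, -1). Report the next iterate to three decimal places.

At (1, -1): F = (0.000, -4.000).
Jacobian J = [[8·x - y^2, -2·x·y - 4·y + 1], [-10·x, -4·y]].
At the point, J = [[7.000, 7.000], [-10.000, 4.000]] (det J = 98.000).
Solving J·Δ = −F gives Δ = (-0.286, 0.286).
Then the next iterate is (x, y)₁ = (0.714, -0.714).

(0.714, -0.714)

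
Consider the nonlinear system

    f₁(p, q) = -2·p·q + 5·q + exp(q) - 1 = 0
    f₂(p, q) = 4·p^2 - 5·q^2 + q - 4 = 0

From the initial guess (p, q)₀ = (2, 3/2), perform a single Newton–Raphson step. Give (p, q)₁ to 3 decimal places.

(0.204, -0.392)

At (2, 3/2): F = (4.98169, 2.250).
Jacobian J = [[-2·q, -2·p + exp(q) + 5], [8·p, -10·q + 1]].
At the point, J = [[-3.000, 5.48169], [16.000, -14.000]] (det J = -45.70703).
Solving J·Δ = −F gives Δ = (-1.796, -1.892).
Then the next iterate is (p, q)₁ = (0.204, -0.392).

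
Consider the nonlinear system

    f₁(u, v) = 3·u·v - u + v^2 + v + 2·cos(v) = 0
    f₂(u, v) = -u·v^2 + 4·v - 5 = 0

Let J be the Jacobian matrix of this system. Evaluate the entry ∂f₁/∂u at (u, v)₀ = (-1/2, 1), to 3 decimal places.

∂f₁/∂u = 3·v - 1.
At (-1/2, 1) this is 2.000.

2.000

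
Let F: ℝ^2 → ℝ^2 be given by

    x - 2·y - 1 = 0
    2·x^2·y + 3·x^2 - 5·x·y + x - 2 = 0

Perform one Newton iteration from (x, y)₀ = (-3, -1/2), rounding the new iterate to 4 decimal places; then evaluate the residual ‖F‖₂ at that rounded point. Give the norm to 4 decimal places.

19.2500

At (-3, -1/2): F = (-3.0000, 5.5000).
Jacobian J = [[1, -2], [4·x·y + 6·x - 5·y + 1, 2·x^2 - 5·x]].
At the point, J = [[1.0000, -2.0000], [-8.5000, 33.0000]] (det J = 16.0000).
Solving J·Δ = −F gives Δ = (5.5000, 1.2500).
Then the next iterate is (x, y)₁ = (2.5000, 0.7500).
Re-evaluating at (2.5000, 0.7500): F = (0.0000, 19.2500), so ‖F‖₂ = 19.2500.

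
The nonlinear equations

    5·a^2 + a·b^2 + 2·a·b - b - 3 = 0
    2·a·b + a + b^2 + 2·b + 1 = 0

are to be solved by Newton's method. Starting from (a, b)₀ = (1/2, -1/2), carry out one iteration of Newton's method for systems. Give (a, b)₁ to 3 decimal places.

(0.868, -0.625)

At (1/2, -1/2): F = (-1.625, 0.250).
Jacobian J = [[10·a + b^2 + 2·b, 2·a·b + 2·a - 1], [2·b + 1, 2·a + 2·b + 2]].
At the point, J = [[4.250, -0.500], [0.000, 2.000]] (det J = 8.500).
Solving J·Δ = −F gives Δ = (0.368, -0.125).
Then the next iterate is (a, b)₁ = (0.868, -0.625).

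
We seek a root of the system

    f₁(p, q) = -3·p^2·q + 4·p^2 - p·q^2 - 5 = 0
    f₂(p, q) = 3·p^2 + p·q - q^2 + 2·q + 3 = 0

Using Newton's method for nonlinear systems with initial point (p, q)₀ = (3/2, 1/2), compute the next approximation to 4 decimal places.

At (3/2, 1/2): F = (0.2500, 11.2500).
Jacobian J = [[-6·p·q + 8·p - q^2, -3·p^2 - 2·p·q], [6·p + q, p - 2·q + 2]].
At the point, J = [[7.2500, -8.2500], [9.5000, 2.5000]] (det J = 96.5000).
Solving J·Δ = −F gives Δ = (-0.9683, -0.8206).
Then the next iterate is (p, q)₁ = (0.5317, -0.3206).

(0.5317, -0.3206)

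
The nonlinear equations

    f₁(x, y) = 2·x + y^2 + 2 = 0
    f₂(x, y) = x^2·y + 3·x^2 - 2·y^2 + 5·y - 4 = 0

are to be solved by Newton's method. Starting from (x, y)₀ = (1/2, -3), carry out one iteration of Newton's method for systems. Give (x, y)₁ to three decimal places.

(0.935, -0.855)

At (1/2, -3): F = (12.000, -37.000).
Jacobian J = [[2, 2·y], [2·x·y + 6·x, x^2 - 4·y + 5]].
At the point, J = [[2.000, -6.000], [0.000, 17.250]] (det J = 34.500).
Solving J·Δ = −F gives Δ = (0.435, 2.145).
Then the next iterate is (x, y)₁ = (0.935, -0.855).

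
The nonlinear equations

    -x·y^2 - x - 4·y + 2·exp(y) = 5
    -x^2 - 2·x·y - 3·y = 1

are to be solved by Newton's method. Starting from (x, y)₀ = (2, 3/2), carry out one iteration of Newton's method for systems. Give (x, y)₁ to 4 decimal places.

At (2, 3/2): F = (-8.536622, -15.5000).
Jacobian J = [[-y^2 - 1, -2·x·y + 2·exp(y) - 4], [-2·x - 2·y, -2·x - 3]].
At the point, J = [[-3.2500, -1.036622], [-7.0000, -7.0000]] (det J = 15.493647).
Solving J·Δ = −F gives Δ = (-2.8198, 0.6055).
Then the next iterate is (x, y)₁ = (-0.8198, 2.1055).

(-0.8198, 2.1055)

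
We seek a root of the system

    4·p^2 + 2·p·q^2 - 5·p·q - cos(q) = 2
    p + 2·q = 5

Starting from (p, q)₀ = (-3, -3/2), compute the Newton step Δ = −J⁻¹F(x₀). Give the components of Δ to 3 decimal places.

(6.212, 2.394)

At (-3, -3/2): F = (-2.07074, -11.000).
Jacobian J = [[8·p + 2·q^2 - 5·q, 4·p·q - 5·p + sin(q)], [1, 2]].
At the point, J = [[-12.000, 32.00251], [1.000, 2.000]] (det J = -56.00251).
Solving J·Δ = −F gives Δ = (6.212, 2.394).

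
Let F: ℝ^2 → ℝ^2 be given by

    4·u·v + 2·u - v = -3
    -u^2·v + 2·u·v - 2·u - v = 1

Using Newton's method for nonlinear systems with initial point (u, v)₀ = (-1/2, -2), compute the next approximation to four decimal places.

(-0.9286, 1.5238)

At (-1/2, -2): F = (8.0000, 4.5000).
Jacobian J = [[4·v + 2, 4·u - 1], [-2·u·v + 2·v - 2, -u^2 + 2·u - 1]].
At the point, J = [[-6.0000, -3.0000], [-8.0000, -2.2500]] (det J = -10.5000).
Solving J·Δ = −F gives Δ = (-0.4286, 3.5238).
Then the next iterate is (u, v)₁ = (-0.9286, 1.5238).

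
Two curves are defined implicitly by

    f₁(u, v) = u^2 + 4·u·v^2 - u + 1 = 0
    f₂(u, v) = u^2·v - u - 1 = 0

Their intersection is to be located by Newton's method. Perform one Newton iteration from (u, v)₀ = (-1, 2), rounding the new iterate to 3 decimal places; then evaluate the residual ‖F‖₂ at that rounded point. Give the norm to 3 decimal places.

At (-1, 2): F = (-13.000, 2.000).
Jacobian J = [[2·u + 4·v^2 - 1, 8·u·v], [2·u·v - 1, u^2]].
At the point, J = [[13.000, -16.000], [-5.000, 1.000]] (det J = -67.000).
Solving J·Δ = −F gives Δ = (0.284, -0.582).
Then the next iterate is (u, v)₁ = (-0.716, 1.418).
Re-evaluating at (-0.716, 1.418): F = (-3.53006, 0.44295), so ‖F‖₂ = 3.558.

3.558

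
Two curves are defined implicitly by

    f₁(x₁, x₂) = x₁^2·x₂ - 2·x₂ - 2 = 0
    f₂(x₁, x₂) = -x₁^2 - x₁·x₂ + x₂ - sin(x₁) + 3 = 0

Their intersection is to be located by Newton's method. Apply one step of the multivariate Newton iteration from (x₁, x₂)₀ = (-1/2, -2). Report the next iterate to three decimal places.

(-0.895, -1.594)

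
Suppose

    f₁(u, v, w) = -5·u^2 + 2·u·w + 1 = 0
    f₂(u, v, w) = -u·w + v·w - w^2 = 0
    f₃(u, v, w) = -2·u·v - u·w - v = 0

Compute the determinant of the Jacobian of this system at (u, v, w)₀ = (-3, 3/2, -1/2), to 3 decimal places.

-848.500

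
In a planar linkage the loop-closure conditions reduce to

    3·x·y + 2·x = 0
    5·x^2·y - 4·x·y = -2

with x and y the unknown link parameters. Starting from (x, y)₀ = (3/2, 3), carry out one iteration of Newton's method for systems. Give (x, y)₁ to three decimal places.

(1.574, -0.848)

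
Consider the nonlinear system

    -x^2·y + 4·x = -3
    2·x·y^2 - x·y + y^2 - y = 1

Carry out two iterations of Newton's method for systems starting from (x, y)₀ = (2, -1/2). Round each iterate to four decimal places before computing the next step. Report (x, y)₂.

(-0.7973, -1.2939)

At (2, -1/2): F = (13.0000, 1.7500).
Jacobian J = [[-2·x·y + 4, -x^2], [2·y^2 - y, 4·x·y - x + 2·y - 1]].
At the point, J = [[6.0000, -4.0000], [1.0000, -8.0000]] (det J = -44.0000).
Solving J·Δ = −F gives Δ = (-2.2045, -0.0568).
Then the next iterate is (x, y)₁ = (-0.2045, -0.5568).
Round to (-0.2045, -0.5568) and repeat: F = (2.205286, -0.373840), J = [[3.772269, -0.041820], [1.176852, -1.453638]].
Δ = (-0.5928, -0.7371), so (x, y)₂ = (-0.7973, -1.2939).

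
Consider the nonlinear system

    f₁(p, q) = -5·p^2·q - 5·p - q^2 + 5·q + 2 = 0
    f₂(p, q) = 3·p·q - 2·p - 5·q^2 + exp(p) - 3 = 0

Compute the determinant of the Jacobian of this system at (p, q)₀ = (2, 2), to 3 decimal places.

846.392

J = [[-10·p·q - 5, -5·p^2 - 2·q + 5], [3·q + exp(p) - 2, 3·p - 10·q]].
At the point, J = [[-45.000, -19.000], [11.38906, -14.000]].
det J = 846.392.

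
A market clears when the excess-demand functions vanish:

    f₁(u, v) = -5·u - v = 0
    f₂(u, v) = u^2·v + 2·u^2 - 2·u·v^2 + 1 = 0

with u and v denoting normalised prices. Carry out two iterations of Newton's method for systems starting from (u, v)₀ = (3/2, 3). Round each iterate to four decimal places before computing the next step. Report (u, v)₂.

At (3/2, 3): F = (-10.5000, -14.7500).
Jacobian J = [[-5, -1], [2·u·v + 4·u - 2·v^2, u^2 - 4·u·v]].
At the point, J = [[-5.0000, -1.0000], [-3.0000, -15.7500]] (det J = 75.7500).
Solving J·Δ = −F gives Δ = (-1.9884, -0.5578).
Then the next iterate is (u, v)₁ = (-0.4884, 2.4422).
Round to (-0.4884, 2.4422) and repeat: F = (-0.0002, 7.885586), J = [[-5.0000, -1.0000], [-16.267823, 5.009616]].
Δ = (0.1908, -0.9544), so (u, v)₂ = (-0.2976, 1.4878).

(-0.2976, 1.4878)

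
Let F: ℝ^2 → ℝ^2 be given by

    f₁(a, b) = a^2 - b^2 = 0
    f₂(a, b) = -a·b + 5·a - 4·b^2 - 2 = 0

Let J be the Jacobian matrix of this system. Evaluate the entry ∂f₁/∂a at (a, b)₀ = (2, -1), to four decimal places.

4.0000

∂f₁/∂a = 2·a.
At (2, -1) this is 4.0000.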